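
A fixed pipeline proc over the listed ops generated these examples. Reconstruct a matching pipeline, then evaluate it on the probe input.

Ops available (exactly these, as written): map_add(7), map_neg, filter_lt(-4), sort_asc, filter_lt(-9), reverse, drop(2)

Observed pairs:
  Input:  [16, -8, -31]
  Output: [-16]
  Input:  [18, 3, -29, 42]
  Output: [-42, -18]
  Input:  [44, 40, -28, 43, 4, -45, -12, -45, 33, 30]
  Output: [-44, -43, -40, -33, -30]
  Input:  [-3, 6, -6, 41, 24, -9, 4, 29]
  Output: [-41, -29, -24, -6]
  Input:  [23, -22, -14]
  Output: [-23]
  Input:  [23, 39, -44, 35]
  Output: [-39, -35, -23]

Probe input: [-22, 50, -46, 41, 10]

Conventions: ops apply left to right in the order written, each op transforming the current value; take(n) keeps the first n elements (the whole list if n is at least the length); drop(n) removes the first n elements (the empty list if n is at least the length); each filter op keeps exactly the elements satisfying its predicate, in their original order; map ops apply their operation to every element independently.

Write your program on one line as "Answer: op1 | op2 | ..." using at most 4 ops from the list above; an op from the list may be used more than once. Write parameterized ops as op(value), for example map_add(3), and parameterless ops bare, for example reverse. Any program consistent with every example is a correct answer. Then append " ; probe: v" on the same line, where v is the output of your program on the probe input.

map_neg | filter_lt(-4) | sort_asc ; probe: [-50, -41, -10]

Check, running the answer program on each example:
  [16, -8, -31] -> [-16, 8, 31] -> [-16] -> [-16]
  [18, 3, -29, 42] -> [-18, -3, 29, -42] -> [-18, -42] -> [-42, -18]
  [44, 40, -28, 43, 4, -45, -12, -45, 33, 30] -> [-44, -40, 28, -43, -4, 45, 12, 45, -33, -30] -> [-44, -40, -43, -33, -30] -> [-44, -43, -40, -33, -30]
  [-3, 6, -6, 41, 24, -9, 4, 29] -> [3, -6, 6, -41, -24, 9, -4, -29] -> [-6, -41, -24, -29] -> [-41, -29, -24, -6]
  [23, -22, -14] -> [-23, 22, 14] -> [-23] -> [-23]
  [23, 39, -44, 35] -> [-23, -39, 44, -35] -> [-23, -39, -35] -> [-39, -35, -23]
  probe: [-22, 50, -46, 41, 10] -> [22, -50, 46, -41, -10] -> [-50, -41, -10] -> [-50, -41, -10]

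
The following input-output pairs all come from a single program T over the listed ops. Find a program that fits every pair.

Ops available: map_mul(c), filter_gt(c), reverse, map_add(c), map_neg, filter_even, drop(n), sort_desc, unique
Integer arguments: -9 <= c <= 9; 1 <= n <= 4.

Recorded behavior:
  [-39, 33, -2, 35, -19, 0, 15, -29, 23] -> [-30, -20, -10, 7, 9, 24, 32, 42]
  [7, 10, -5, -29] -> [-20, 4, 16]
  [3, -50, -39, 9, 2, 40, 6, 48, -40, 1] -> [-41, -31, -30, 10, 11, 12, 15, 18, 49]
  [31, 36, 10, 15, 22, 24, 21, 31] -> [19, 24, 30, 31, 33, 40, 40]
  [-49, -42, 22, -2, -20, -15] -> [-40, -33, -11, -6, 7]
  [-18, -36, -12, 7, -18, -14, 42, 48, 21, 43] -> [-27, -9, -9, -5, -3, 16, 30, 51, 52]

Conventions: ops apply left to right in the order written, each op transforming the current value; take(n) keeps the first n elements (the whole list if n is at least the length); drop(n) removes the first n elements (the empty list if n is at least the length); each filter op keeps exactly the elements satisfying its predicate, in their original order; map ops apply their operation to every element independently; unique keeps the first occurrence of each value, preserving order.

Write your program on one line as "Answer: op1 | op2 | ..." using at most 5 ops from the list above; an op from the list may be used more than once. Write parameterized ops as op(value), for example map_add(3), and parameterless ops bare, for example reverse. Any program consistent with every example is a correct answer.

reverse | map_add(9) | sort_desc | drop(1) | reverse

Check, running the answer program on each example:
  [-39, 33, -2, 35, -19, 0, 15, -29, 23] -> [23, -29, 15, 0, -19, 35, -2, 33, -39] -> [32, -20, 24, 9, -10, 44, 7, 42, -30] -> [44, 42, 32, 24, 9, 7, -10, -20, -30] -> [42, 32, 24, 9, 7, -10, -20, -30] -> [-30, -20, -10, 7, 9, 24, 32, 42]
  [7, 10, -5, -29] -> [-29, -5, 10, 7] -> [-20, 4, 19, 16] -> [19, 16, 4, -20] -> [16, 4, -20] -> [-20, 4, 16]
  [3, -50, -39, 9, 2, 40, 6, 48, -40, 1] -> [1, -40, 48, 6, 40, 2, 9, -39, -50, 3] -> [10, -31, 57, 15, 49, 11, 18, -30, -41, 12] -> [57, 49, 18, 15, 12, 11, 10, -30, -31, -41] -> [49, 18, 15, 12, 11, 10, -30, -31, -41] -> [-41, -31, -30, 10, 11, 12, 15, 18, 49]
  [31, 36, 10, 15, 22, 24, 21, 31] -> [31, 21, 24, 22, 15, 10, 36, 31] -> [40, 30, 33, 31, 24, 19, 45, 40] -> [45, 40, 40, 33, 31, 30, 24, 19] -> [40, 40, 33, 31, 30, 24, 19] -> [19, 24, 30, 31, 33, 40, 40]
  [-49, -42, 22, -2, -20, -15] -> [-15, -20, -2, 22, -42, -49] -> [-6, -11, 7, 31, -33, -40] -> [31, 7, -6, -11, -33, -40] -> [7, -6, -11, -33, -40] -> [-40, -33, -11, -6, 7]
  [-18, -36, -12, 7, -18, -14, 42, 48, 21, 43] -> [43, 21, 48, 42, -14, -18, 7, -12, -36, -18] -> [52, 30, 57, 51, -5, -9, 16, -3, -27, -9] -> [57, 52, 51, 30, 16, -3, -5, -9, -9, -27] -> [52, 51, 30, 16, -3, -5, -9, -9, -27] -> [-27, -9, -9, -5, -3, 16, 30, 51, 52]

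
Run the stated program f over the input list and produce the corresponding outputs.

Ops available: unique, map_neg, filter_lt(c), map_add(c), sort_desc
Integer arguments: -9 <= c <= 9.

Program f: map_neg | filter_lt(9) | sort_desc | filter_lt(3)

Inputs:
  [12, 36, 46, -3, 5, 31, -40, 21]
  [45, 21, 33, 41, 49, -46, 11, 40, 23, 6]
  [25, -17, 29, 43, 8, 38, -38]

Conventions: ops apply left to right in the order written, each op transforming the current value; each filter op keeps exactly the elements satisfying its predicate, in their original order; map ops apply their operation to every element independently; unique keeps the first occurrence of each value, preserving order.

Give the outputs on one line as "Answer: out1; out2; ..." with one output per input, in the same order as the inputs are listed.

[-5, -12, -21, -31, -36, -46]; [-6, -11, -21, -23, -33, -40, -41, -45, -49]; [-8, -25, -29, -38, -43]

Execution, op by op:
  [12, 36, 46, -3, 5, 31, -40, 21] -> [-12, -36, -46, 3, -5, -31, 40, -21] -> [-12, -36, -46, 3, -5, -31, -21] -> [3, -5, -12, -21, -31, -36, -46] -> [-5, -12, -21, -31, -36, -46]
  [45, 21, 33, 41, 49, -46, 11, 40, 23, 6] -> [-45, -21, -33, -41, -49, 46, -11, -40, -23, -6] -> [-45, -21, -33, -41, -49, -11, -40, -23, -6] -> [-6, -11, -21, -23, -33, -40, -41, -45, -49] -> [-6, -11, -21, -23, -33, -40, -41, -45, -49]
  [25, -17, 29, 43, 8, 38, -38] -> [-25, 17, -29, -43, -8, -38, 38] -> [-25, -29, -43, -8, -38] -> [-8, -25, -29, -38, -43] -> [-8, -25, -29, -38, -43]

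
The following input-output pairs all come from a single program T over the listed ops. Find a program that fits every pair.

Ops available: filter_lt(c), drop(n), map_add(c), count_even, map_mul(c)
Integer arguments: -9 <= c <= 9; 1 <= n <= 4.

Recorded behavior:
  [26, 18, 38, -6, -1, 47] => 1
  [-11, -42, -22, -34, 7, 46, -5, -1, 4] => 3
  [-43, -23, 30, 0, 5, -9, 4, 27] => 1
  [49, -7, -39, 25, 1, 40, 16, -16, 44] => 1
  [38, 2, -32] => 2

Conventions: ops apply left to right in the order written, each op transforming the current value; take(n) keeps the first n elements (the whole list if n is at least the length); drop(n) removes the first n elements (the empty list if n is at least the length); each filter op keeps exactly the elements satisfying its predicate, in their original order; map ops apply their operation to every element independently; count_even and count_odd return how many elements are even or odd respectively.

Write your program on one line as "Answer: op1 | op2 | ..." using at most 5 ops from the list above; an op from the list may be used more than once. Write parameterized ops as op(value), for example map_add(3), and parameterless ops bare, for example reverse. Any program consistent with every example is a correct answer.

map_mul(3) | filter_lt(8) | map_add(-4) | count_even

Check, running the answer program on each example:
  [26, 18, 38, -6, -1, 47] -> [78, 54, 114, -18, -3, 141] -> [-18, -3] -> [-22, -7] -> 1
  [-11, -42, -22, -34, 7, 46, -5, -1, 4] -> [-33, -126, -66, -102, 21, 138, -15, -3, 12] -> [-33, -126, -66, -102, -15, -3] -> [-37, -130, -70, -106, -19, -7] -> 3
  [-43, -23, 30, 0, 5, -9, 4, 27] -> [-129, -69, 90, 0, 15, -27, 12, 81] -> [-129, -69, 0, -27] -> [-133, -73, -4, -31] -> 1
  [49, -7, -39, 25, 1, 40, 16, -16, 44] -> [147, -21, -117, 75, 3, 120, 48, -48, 132] -> [-21, -117, 3, -48] -> [-25, -121, -1, -52] -> 1
  [38, 2, -32] -> [114, 6, -96] -> [6, -96] -> [2, -100] -> 2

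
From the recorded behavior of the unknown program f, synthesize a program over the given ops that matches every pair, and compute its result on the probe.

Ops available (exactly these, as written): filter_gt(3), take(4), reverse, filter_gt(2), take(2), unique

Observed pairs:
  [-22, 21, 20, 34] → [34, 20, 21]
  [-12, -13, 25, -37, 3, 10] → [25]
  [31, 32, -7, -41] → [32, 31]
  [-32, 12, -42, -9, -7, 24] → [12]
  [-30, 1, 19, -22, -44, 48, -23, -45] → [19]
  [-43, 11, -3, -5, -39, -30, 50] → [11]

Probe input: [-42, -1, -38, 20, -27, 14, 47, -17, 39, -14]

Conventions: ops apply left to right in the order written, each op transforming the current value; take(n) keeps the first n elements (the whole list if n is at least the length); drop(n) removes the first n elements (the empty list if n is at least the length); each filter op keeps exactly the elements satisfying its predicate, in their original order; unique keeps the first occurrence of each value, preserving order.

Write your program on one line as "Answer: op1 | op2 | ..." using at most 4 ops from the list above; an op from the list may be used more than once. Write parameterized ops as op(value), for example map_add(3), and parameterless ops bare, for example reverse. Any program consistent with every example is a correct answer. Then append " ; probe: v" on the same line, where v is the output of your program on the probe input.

take(4) | reverse | filter_gt(3) ; probe: [20]

Check, running the answer program on each example:
  [-22, 21, 20, 34] -> [-22, 21, 20, 34] -> [34, 20, 21, -22] -> [34, 20, 21]
  [-12, -13, 25, -37, 3, 10] -> [-12, -13, 25, -37] -> [-37, 25, -13, -12] -> [25]
  [31, 32, -7, -41] -> [31, 32, -7, -41] -> [-41, -7, 32, 31] -> [32, 31]
  [-32, 12, -42, -9, -7, 24] -> [-32, 12, -42, -9] -> [-9, -42, 12, -32] -> [12]
  [-30, 1, 19, -22, -44, 48, -23, -45] -> [-30, 1, 19, -22] -> [-22, 19, 1, -30] -> [19]
  [-43, 11, -3, -5, -39, -30, 50] -> [-43, 11, -3, -5] -> [-5, -3, 11, -43] -> [11]
  probe: [-42, -1, -38, 20, -27, 14, 47, -17, 39, -14] -> [-42, -1, -38, 20] -> [20, -38, -1, -42] -> [20]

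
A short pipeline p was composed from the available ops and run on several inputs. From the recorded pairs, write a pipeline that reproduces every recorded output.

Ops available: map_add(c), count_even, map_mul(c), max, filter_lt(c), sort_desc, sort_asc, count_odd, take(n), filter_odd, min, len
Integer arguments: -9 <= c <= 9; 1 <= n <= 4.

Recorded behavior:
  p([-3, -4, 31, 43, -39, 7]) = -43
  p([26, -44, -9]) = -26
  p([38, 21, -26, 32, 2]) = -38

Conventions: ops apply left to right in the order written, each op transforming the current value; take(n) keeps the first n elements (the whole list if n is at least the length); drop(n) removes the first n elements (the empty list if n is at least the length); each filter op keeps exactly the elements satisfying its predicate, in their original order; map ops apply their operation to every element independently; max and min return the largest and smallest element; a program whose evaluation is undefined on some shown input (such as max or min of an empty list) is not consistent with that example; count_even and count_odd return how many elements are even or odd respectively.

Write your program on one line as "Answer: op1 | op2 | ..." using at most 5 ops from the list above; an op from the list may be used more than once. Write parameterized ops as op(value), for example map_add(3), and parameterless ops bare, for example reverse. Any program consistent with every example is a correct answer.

sort_desc | map_mul(-1) | sort_desc | min

Check, running the answer program on each example:
  [-3, -4, 31, 43, -39, 7] -> [43, 31, 7, -3, -4, -39] -> [-43, -31, -7, 3, 4, 39] -> [39, 4, 3, -7, -31, -43] -> -43
  [26, -44, -9] -> [26, -9, -44] -> [-26, 9, 44] -> [44, 9, -26] -> -26
  [38, 21, -26, 32, 2] -> [38, 32, 21, 2, -26] -> [-38, -32, -21, -2, 26] -> [26, -2, -21, -32, -38] -> -38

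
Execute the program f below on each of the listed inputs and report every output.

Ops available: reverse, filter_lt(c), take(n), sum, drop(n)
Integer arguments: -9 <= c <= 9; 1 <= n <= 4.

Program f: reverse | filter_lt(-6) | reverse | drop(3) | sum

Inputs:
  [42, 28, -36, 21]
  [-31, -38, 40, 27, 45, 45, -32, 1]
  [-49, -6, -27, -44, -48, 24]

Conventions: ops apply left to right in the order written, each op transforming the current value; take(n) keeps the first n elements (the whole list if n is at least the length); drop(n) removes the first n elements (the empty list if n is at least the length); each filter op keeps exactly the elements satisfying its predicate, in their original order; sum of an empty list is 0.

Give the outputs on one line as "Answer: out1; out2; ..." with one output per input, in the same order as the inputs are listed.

Execution, op by op:
  [42, 28, -36, 21] -> [21, -36, 28, 42] -> [-36] -> [-36] -> [] -> 0
  [-31, -38, 40, 27, 45, 45, -32, 1] -> [1, -32, 45, 45, 27, 40, -38, -31] -> [-32, -38, -31] -> [-31, -38, -32] -> [] -> 0
  [-49, -6, -27, -44, -48, 24] -> [24, -48, -44, -27, -6, -49] -> [-48, -44, -27, -49] -> [-49, -27, -44, -48] -> [-48] -> -48

0; 0; -48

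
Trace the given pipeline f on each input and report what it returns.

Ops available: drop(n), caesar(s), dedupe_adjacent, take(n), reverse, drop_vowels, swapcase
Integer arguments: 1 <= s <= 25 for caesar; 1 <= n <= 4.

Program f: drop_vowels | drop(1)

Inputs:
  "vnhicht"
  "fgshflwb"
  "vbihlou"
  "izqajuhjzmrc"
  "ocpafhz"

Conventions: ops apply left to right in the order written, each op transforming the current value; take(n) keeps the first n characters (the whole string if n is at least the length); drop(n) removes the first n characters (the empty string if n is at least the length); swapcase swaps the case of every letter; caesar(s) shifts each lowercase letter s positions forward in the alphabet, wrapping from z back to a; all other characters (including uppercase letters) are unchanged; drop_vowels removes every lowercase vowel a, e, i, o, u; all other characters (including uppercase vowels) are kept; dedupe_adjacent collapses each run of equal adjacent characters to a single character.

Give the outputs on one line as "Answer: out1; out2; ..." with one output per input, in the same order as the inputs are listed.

Execution, op by op:
  "vnhicht" -> "vnhcht" -> "nhcht"
  "fgshflwb" -> "fgshflwb" -> "gshflwb"
  "vbihlou" -> "vbhl" -> "bhl"
  "izqajuhjzmrc" -> "zqjhjzmrc" -> "qjhjzmrc"
  "ocpafhz" -> "cpfhz" -> "pfhz"

"nhcht"; "gshflwb"; "bhl"; "qjhjzmrc"; "pfhz"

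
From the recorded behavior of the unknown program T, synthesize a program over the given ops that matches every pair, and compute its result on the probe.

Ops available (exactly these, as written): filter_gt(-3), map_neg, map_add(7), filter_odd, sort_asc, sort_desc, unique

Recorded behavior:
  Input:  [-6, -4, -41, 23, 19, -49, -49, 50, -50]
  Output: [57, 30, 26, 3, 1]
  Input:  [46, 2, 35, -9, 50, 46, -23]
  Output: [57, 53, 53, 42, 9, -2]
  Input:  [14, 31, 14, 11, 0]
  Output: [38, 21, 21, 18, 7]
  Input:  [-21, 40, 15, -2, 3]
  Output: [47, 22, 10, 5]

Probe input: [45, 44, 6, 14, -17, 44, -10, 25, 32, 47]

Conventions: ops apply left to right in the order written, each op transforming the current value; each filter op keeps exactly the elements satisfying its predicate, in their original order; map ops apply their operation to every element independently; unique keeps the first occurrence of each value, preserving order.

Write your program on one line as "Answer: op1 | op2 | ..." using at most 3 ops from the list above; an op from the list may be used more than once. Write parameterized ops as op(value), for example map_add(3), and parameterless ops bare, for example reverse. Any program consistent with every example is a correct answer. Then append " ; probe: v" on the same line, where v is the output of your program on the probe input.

sort_desc | map_add(7) | filter_gt(-3) ; probe: [54, 52, 51, 51, 39, 32, 21, 13]

Check, running the answer program on each example:
  [-6, -4, -41, 23, 19, -49, -49, 50, -50] -> [50, 23, 19, -4, -6, -41, -49, -49, -50] -> [57, 30, 26, 3, 1, -34, -42, -42, -43] -> [57, 30, 26, 3, 1]
  [46, 2, 35, -9, 50, 46, -23] -> [50, 46, 46, 35, 2, -9, -23] -> [57, 53, 53, 42, 9, -2, -16] -> [57, 53, 53, 42, 9, -2]
  [14, 31, 14, 11, 0] -> [31, 14, 14, 11, 0] -> [38, 21, 21, 18, 7] -> [38, 21, 21, 18, 7]
  [-21, 40, 15, -2, 3] -> [40, 15, 3, -2, -21] -> [47, 22, 10, 5, -14] -> [47, 22, 10, 5]
  probe: [45, 44, 6, 14, -17, 44, -10, 25, 32, 47] -> [47, 45, 44, 44, 32, 25, 14, 6, -10, -17] -> [54, 52, 51, 51, 39, 32, 21, 13, -3, -10] -> [54, 52, 51, 51, 39, 32, 21, 13]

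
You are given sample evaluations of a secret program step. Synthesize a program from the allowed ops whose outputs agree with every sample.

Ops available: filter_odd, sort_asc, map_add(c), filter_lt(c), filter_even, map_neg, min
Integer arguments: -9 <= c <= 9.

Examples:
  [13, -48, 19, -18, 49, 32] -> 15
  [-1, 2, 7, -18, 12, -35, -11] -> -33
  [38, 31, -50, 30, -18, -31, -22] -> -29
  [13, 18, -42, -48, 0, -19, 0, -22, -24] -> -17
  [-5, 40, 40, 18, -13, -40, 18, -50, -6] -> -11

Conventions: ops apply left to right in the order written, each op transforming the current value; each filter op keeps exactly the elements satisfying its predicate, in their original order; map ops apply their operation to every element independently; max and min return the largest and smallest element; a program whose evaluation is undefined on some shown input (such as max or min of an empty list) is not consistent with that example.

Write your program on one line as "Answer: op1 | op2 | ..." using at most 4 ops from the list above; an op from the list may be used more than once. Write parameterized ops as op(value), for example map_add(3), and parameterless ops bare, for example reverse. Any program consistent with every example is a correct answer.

map_add(2) | filter_odd | min

Check, running the answer program on each example:
  [13, -48, 19, -18, 49, 32] -> [15, -46, 21, -16, 51, 34] -> [15, 21, 51] -> 15
  [-1, 2, 7, -18, 12, -35, -11] -> [1, 4, 9, -16, 14, -33, -9] -> [1, 9, -33, -9] -> -33
  [38, 31, -50, 30, -18, -31, -22] -> [40, 33, -48, 32, -16, -29, -20] -> [33, -29] -> -29
  [13, 18, -42, -48, 0, -19, 0, -22, -24] -> [15, 20, -40, -46, 2, -17, 2, -20, -22] -> [15, -17] -> -17
  [-5, 40, 40, 18, -13, -40, 18, -50, -6] -> [-3, 42, 42, 20, -11, -38, 20, -48, -4] -> [-3, -11] -> -11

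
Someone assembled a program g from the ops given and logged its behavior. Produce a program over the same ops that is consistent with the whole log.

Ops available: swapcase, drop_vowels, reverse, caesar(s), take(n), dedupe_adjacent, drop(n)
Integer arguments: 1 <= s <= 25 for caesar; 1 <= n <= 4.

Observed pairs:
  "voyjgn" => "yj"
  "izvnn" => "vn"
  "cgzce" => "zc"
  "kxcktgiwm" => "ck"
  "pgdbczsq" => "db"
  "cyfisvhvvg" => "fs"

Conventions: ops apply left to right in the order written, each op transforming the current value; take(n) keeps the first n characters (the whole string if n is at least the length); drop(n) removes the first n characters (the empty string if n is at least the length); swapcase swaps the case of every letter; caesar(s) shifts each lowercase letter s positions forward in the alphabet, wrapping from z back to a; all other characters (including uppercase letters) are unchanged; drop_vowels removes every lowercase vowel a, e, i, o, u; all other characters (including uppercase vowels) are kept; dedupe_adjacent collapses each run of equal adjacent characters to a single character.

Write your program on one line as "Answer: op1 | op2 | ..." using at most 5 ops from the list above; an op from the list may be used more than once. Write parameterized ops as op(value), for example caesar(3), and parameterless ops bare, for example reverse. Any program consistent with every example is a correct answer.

drop(2) | take(3) | drop_vowels | take(2)

Check, running the answer program on each example:
  "voyjgn" -> "yjgn" -> "yjg" -> "yjg" -> "yj"
  "izvnn" -> "vnn" -> "vnn" -> "vnn" -> "vn"
  "cgzce" -> "zce" -> "zce" -> "zc" -> "zc"
  "kxcktgiwm" -> "cktgiwm" -> "ckt" -> "ckt" -> "ck"
  "pgdbczsq" -> "dbczsq" -> "dbc" -> "dbc" -> "db"
  "cyfisvhvvg" -> "fisvhvvg" -> "fis" -> "fs" -> "fs"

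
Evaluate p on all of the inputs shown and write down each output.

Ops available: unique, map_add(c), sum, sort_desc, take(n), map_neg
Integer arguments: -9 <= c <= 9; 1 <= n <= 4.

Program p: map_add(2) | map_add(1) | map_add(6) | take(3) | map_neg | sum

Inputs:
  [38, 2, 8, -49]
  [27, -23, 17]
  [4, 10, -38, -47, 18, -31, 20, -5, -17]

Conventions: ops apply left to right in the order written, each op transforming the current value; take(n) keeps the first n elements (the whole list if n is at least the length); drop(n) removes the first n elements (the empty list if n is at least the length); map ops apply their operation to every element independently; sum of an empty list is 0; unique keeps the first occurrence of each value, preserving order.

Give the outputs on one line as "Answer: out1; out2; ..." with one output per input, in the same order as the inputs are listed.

-75; -48; -3

Execution, op by op:
  [38, 2, 8, -49] -> [40, 4, 10, -47] -> [41, 5, 11, -46] -> [47, 11, 17, -40] -> [47, 11, 17] -> [-47, -11, -17] -> -75
  [27, -23, 17] -> [29, -21, 19] -> [30, -20, 20] -> [36, -14, 26] -> [36, -14, 26] -> [-36, 14, -26] -> -48
  [4, 10, -38, -47, 18, -31, 20, -5, -17] -> [6, 12, -36, -45, 20, -29, 22, -3, -15] -> [7, 13, -35, -44, 21, -28, 23, -2, -14] -> [13, 19, -29, -38, 27, -22, 29, 4, -8] -> [13, 19, -29] -> [-13, -19, 29] -> -3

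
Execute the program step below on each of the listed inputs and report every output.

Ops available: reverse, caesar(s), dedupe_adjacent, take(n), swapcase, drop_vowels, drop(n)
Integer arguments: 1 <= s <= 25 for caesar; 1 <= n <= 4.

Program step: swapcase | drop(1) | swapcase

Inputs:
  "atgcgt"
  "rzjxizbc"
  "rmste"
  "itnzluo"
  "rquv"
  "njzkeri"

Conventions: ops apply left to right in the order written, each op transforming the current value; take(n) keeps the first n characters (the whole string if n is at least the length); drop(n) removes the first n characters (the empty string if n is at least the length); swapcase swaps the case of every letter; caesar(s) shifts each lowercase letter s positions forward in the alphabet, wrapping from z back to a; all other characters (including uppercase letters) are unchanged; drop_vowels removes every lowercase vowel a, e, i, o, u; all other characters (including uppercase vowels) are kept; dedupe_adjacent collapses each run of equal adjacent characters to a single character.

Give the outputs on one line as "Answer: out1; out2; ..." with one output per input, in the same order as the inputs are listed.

Execution, op by op:
  "atgcgt" -> "ATGCGT" -> "TGCGT" -> "tgcgt"
  "rzjxizbc" -> "RZJXIZBC" -> "ZJXIZBC" -> "zjxizbc"
  "rmste" -> "RMSTE" -> "MSTE" -> "mste"
  "itnzluo" -> "ITNZLUO" -> "TNZLUO" -> "tnzluo"
  "rquv" -> "RQUV" -> "QUV" -> "quv"
  "njzkeri" -> "NJZKERI" -> "JZKERI" -> "jzkeri"

"tgcgt"; "zjxizbc"; "mste"; "tnzluo"; "quv"; "jzkeri"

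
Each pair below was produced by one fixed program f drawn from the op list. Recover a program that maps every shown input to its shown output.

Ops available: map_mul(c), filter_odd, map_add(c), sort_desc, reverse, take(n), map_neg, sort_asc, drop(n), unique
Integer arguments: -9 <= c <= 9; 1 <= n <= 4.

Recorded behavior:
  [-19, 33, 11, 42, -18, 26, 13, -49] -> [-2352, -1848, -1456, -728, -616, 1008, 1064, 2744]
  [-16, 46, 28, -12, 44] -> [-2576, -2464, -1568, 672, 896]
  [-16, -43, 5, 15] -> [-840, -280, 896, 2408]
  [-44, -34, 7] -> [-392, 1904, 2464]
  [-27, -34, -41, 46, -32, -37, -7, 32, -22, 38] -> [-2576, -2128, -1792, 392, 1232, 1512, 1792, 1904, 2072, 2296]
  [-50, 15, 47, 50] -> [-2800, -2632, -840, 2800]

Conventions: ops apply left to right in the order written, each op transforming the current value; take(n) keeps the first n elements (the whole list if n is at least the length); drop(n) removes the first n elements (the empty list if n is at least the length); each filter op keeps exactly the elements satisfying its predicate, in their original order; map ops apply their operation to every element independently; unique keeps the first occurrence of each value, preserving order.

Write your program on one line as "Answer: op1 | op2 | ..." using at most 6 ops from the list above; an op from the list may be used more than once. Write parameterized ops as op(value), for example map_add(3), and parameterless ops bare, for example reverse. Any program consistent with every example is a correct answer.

map_neg | map_mul(8) | map_neg | sort_asc | sort_desc | map_mul(-7)

Check, running the answer program on each example:
  [-19, 33, 11, 42, -18, 26, 13, -49] -> [19, -33, -11, -42, 18, -26, -13, 49] -> [152, -264, -88, -336, 144, -208, -104, 392] -> [-152, 264, 88, 336, -144, 208, 104, -392] -> [-392, -152, -144, 88, 104, 208, 264, 336] -> [336, 264, 208, 104, 88, -144, -152, -392] -> [-2352, -1848, -1456, -728, -616, 1008, 1064, 2744]
  [-16, 46, 28, -12, 44] -> [16, -46, -28, 12, -44] -> [128, -368, -224, 96, -352] -> [-128, 368, 224, -96, 352] -> [-128, -96, 224, 352, 368] -> [368, 352, 224, -96, -128] -> [-2576, -2464, -1568, 672, 896]
  [-16, -43, 5, 15] -> [16, 43, -5, -15] -> [128, 344, -40, -120] -> [-128, -344, 40, 120] -> [-344, -128, 40, 120] -> [120, 40, -128, -344] -> [-840, -280, 896, 2408]
  [-44, -34, 7] -> [44, 34, -7] -> [352, 272, -56] -> [-352, -272, 56] -> [-352, -272, 56] -> [56, -272, -352] -> [-392, 1904, 2464]
  [-27, -34, -41, 46, -32, -37, -7, 32, -22, 38] -> [27, 34, 41, -46, 32, 37, 7, -32, 22, -38] -> [216, 272, 328, -368, 256, 296, 56, -256, 176, -304] -> [-216, -272, -328, 368, -256, -296, -56, 256, -176, 304] -> [-328, -296, -272, -256, -216, -176, -56, 256, 304, 368] -> [368, 304, 256, -56, -176, -216, -256, -272, -296, -328] -> [-2576, -2128, -1792, 392, 1232, 1512, 1792, 1904, 2072, 2296]
  [-50, 15, 47, 50] -> [50, -15, -47, -50] -> [400, -120, -376, -400] -> [-400, 120, 376, 400] -> [-400, 120, 376, 400] -> [400, 376, 120, -400] -> [-2800, -2632, -840, 2800]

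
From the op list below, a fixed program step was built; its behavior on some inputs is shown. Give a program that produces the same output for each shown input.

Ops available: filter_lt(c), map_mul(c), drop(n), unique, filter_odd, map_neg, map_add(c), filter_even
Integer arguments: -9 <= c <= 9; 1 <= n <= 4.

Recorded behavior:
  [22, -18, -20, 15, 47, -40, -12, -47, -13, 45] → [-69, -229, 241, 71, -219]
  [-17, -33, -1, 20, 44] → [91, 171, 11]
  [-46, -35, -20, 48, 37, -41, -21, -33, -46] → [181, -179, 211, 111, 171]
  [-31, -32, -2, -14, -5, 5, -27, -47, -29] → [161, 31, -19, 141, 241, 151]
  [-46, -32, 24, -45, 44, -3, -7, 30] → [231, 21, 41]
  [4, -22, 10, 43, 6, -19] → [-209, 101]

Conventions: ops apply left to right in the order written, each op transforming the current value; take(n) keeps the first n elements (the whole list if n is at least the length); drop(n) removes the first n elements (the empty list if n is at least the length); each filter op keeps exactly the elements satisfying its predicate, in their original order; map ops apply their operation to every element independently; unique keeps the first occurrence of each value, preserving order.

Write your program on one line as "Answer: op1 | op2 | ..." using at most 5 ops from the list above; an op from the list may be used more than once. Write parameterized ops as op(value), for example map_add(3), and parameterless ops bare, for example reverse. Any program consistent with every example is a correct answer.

map_neg | unique | map_mul(5) | map_add(6) | filter_odd

Check, running the answer program on each example:
  [22, -18, -20, 15, 47, -40, -12, -47, -13, 45] -> [-22, 18, 20, -15, -47, 40, 12, 47, 13, -45] -> [-22, 18, 20, -15, -47, 40, 12, 47, 13, -45] -> [-110, 90, 100, -75, -235, 200, 60, 235, 65, -225] -> [-104, 96, 106, -69, -229, 206, 66, 241, 71, -219] -> [-69, -229, 241, 71, -219]
  [-17, -33, -1, 20, 44] -> [17, 33, 1, -20, -44] -> [17, 33, 1, -20, -44] -> [85, 165, 5, -100, -220] -> [91, 171, 11, -94, -214] -> [91, 171, 11]
  [-46, -35, -20, 48, 37, -41, -21, -33, -46] -> [46, 35, 20, -48, -37, 41, 21, 33, 46] -> [46, 35, 20, -48, -37, 41, 21, 33] -> [230, 175, 100, -240, -185, 205, 105, 165] -> [236, 181, 106, -234, -179, 211, 111, 171] -> [181, -179, 211, 111, 171]
  [-31, -32, -2, -14, -5, 5, -27, -47, -29] -> [31, 32, 2, 14, 5, -5, 27, 47, 29] -> [31, 32, 2, 14, 5, -5, 27, 47, 29] -> [155, 160, 10, 70, 25, -25, 135, 235, 145] -> [161, 166, 16, 76, 31, -19, 141, 241, 151] -> [161, 31, -19, 141, 241, 151]
  [-46, -32, 24, -45, 44, -3, -7, 30] -> [46, 32, -24, 45, -44, 3, 7, -30] -> [46, 32, -24, 45, -44, 3, 7, -30] -> [230, 160, -120, 225, -220, 15, 35, -150] -> [236, 166, -114, 231, -214, 21, 41, -144] -> [231, 21, 41]
  [4, -22, 10, 43, 6, -19] -> [-4, 22, -10, -43, -6, 19] -> [-4, 22, -10, -43, -6, 19] -> [-20, 110, -50, -215, -30, 95] -> [-14, 116, -44, -209, -24, 101] -> [-209, 101]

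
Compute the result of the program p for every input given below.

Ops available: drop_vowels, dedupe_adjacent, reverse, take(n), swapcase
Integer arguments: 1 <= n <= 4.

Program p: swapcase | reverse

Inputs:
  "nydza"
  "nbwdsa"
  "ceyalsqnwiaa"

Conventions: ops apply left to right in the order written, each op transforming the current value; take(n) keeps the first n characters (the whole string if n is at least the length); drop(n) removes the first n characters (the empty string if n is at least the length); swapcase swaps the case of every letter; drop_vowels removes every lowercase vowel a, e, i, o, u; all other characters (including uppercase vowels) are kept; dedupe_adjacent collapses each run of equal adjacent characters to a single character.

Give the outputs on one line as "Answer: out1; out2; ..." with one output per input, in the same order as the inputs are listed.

Execution, op by op:
  "nydza" -> "NYDZA" -> "AZDYN"
  "nbwdsa" -> "NBWDSA" -> "ASDWBN"
  "ceyalsqnwiaa" -> "CEYALSQNWIAA" -> "AAIWNQSLAYEC"

"AZDYN"; "ASDWBN"; "AAIWNQSLAYEC"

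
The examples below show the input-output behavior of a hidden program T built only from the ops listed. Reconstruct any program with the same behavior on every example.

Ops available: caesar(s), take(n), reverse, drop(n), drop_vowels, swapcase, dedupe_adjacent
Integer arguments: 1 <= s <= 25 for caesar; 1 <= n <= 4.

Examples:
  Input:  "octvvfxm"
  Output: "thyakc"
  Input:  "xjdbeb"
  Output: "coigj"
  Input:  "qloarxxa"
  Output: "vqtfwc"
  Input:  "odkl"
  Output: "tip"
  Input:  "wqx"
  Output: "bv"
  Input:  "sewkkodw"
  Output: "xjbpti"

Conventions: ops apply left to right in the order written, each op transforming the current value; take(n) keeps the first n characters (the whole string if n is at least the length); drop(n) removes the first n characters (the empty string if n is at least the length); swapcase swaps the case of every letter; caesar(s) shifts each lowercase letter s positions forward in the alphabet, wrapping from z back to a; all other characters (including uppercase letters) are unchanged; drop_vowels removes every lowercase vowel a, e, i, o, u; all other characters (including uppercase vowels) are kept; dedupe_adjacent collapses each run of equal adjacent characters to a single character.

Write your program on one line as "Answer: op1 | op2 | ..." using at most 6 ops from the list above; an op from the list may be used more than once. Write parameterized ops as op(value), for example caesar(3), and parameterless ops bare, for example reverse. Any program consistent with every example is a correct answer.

caesar(18) | reverse | caesar(13) | drop(1) | reverse | dedupe_adjacent

Check, running the answer program on each example:
  "octvvfxm" -> "gulnnxpe" -> "epxnnlug" -> "rckaayht" -> "ckaayht" -> "thyaakc" -> "thyakc"
  "xjdbeb" -> "pbvtwt" -> "twtvbp" -> "gjgioc" -> "jgioc" -> "coigj" -> "coigj"
  "qloarxxa" -> "idgsjpps" -> "sppjsgdi" -> "fccwftqv" -> "ccwftqv" -> "vqtfwcc" -> "vqtfwc"
  "odkl" -> "gvcd" -> "dcvg" -> "qpit" -> "pit" -> "tip" -> "tip"
  "wqx" -> "oip" -> "pio" -> "cvb" -> "vb" -> "bv" -> "bv"
  "sewkkodw" -> "kwoccgvo" -> "ovgccowk" -> "bitppbjx" -> "itppbjx" -> "xjbppti" -> "xjbpti"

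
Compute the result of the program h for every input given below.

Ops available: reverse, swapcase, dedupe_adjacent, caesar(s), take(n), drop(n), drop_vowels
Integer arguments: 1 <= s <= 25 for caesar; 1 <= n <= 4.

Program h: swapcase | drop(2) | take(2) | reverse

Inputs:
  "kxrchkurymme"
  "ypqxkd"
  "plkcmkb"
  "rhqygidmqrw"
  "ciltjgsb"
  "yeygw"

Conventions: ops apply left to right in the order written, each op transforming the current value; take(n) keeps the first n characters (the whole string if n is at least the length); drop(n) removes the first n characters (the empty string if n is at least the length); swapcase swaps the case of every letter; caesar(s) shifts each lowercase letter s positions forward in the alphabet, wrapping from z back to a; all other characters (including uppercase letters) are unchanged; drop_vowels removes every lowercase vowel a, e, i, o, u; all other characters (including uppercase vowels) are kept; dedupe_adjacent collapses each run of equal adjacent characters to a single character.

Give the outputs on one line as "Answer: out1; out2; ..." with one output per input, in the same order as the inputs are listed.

"CR"; "XQ"; "CK"; "YQ"; "TL"; "GY"

Execution, op by op:
  "kxrchkurymme" -> "KXRCHKURYMME" -> "RCHKURYMME" -> "RC" -> "CR"
  "ypqxkd" -> "YPQXKD" -> "QXKD" -> "QX" -> "XQ"
  "plkcmkb" -> "PLKCMKB" -> "KCMKB" -> "KC" -> "CK"
  "rhqygidmqrw" -> "RHQYGIDMQRW" -> "QYGIDMQRW" -> "QY" -> "YQ"
  "ciltjgsb" -> "CILTJGSB" -> "LTJGSB" -> "LT" -> "TL"
  "yeygw" -> "YEYGW" -> "YGW" -> "YG" -> "GY"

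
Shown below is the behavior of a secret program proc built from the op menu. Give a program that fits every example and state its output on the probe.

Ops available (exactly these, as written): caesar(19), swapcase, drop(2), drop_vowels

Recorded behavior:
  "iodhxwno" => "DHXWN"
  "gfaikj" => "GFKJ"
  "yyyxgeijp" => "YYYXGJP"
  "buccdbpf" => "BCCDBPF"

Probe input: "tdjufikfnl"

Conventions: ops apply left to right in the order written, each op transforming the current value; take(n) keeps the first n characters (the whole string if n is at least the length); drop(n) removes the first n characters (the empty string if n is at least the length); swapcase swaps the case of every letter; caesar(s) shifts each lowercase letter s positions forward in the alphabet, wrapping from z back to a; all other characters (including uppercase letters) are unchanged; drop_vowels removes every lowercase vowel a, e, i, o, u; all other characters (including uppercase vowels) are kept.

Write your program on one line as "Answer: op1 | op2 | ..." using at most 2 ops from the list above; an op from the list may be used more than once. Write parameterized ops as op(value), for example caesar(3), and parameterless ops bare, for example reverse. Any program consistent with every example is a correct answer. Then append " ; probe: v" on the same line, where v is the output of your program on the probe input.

drop_vowels | swapcase ; probe: "TDJFKFNL"

Check, running the answer program on each example:
  "iodhxwno" -> "dhxwn" -> "DHXWN"
  "gfaikj" -> "gfkj" -> "GFKJ"
  "yyyxgeijp" -> "yyyxgjp" -> "YYYXGJP"
  "buccdbpf" -> "bccdbpf" -> "BCCDBPF"
  probe: "tdjufikfnl" -> "tdjfkfnl" -> "TDJFKFNL"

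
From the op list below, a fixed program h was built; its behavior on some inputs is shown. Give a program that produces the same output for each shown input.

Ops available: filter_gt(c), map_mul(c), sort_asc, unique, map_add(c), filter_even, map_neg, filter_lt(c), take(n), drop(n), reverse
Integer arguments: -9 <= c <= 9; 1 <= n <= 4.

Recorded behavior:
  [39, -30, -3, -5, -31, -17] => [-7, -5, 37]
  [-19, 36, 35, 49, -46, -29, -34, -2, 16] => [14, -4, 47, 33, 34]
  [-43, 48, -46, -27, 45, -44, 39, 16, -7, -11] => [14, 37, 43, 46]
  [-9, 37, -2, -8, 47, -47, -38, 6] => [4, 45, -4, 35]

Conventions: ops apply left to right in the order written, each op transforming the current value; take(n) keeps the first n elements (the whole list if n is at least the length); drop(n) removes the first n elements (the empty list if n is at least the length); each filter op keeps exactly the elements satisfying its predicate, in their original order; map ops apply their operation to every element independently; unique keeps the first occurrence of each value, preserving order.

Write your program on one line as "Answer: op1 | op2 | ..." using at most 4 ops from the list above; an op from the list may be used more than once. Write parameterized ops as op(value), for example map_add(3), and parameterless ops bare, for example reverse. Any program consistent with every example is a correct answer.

map_add(3) | filter_gt(-4) | map_add(-5) | reverse

Check, running the answer program on each example:
  [39, -30, -3, -5, -31, -17] -> [42, -27, 0, -2, -28, -14] -> [42, 0, -2] -> [37, -5, -7] -> [-7, -5, 37]
  [-19, 36, 35, 49, -46, -29, -34, -2, 16] -> [-16, 39, 38, 52, -43, -26, -31, 1, 19] -> [39, 38, 52, 1, 19] -> [34, 33, 47, -4, 14] -> [14, -4, 47, 33, 34]
  [-43, 48, -46, -27, 45, -44, 39, 16, -7, -11] -> [-40, 51, -43, -24, 48, -41, 42, 19, -4, -8] -> [51, 48, 42, 19] -> [46, 43, 37, 14] -> [14, 37, 43, 46]
  [-9, 37, -2, -8, 47, -47, -38, 6] -> [-6, 40, 1, -5, 50, -44, -35, 9] -> [40, 1, 50, 9] -> [35, -4, 45, 4] -> [4, 45, -4, 35]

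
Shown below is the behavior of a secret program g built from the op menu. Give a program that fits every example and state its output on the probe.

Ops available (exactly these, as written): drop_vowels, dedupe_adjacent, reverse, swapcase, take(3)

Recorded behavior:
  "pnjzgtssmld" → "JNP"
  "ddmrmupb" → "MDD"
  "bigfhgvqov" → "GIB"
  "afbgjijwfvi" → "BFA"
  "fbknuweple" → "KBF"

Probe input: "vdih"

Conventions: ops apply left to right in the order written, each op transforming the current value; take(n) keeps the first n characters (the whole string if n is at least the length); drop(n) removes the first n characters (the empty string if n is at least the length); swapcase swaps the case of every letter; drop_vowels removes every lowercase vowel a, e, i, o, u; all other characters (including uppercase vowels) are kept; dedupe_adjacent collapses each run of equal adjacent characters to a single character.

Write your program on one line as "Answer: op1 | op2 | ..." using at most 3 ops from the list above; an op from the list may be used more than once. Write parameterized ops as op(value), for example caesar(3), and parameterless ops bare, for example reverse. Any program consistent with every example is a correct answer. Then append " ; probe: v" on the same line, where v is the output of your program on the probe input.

swapcase | take(3) | reverse ; probe: "IDV"

Check, running the answer program on each example:
  "pnjzgtssmld" -> "PNJZGTSSMLD" -> "PNJ" -> "JNP"
  "ddmrmupb" -> "DDMRMUPB" -> "DDM" -> "MDD"
  "bigfhgvqov" -> "BIGFHGVQOV" -> "BIG" -> "GIB"
  "afbgjijwfvi" -> "AFBGJIJWFVI" -> "AFB" -> "BFA"
  "fbknuweple" -> "FBKNUWEPLE" -> "FBK" -> "KBF"
  probe: "vdih" -> "VDIH" -> "VDI" -> "IDV"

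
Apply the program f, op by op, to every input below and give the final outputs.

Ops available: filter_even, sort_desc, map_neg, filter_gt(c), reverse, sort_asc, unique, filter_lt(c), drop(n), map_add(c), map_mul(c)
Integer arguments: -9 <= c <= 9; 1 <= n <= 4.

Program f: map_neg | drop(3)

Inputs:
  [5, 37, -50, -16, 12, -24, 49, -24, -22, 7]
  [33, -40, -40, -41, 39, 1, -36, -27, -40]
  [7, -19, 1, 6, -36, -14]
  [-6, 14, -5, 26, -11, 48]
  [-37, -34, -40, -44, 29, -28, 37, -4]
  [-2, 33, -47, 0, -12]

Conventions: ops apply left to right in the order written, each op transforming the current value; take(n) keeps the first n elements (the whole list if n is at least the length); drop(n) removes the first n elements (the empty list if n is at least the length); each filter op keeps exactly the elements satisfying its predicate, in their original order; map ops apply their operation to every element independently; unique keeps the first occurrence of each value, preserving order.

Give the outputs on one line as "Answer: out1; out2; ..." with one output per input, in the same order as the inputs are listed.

[16, -12, 24, -49, 24, 22, -7]; [41, -39, -1, 36, 27, 40]; [-6, 36, 14]; [-26, 11, -48]; [44, -29, 28, -37, 4]; [0, 12]

Execution, op by op:
  [5, 37, -50, -16, 12, -24, 49, -24, -22, 7] -> [-5, -37, 50, 16, -12, 24, -49, 24, 22, -7] -> [16, -12, 24, -49, 24, 22, -7]
  [33, -40, -40, -41, 39, 1, -36, -27, -40] -> [-33, 40, 40, 41, -39, -1, 36, 27, 40] -> [41, -39, -1, 36, 27, 40]
  [7, -19, 1, 6, -36, -14] -> [-7, 19, -1, -6, 36, 14] -> [-6, 36, 14]
  [-6, 14, -5, 26, -11, 48] -> [6, -14, 5, -26, 11, -48] -> [-26, 11, -48]
  [-37, -34, -40, -44, 29, -28, 37, -4] -> [37, 34, 40, 44, -29, 28, -37, 4] -> [44, -29, 28, -37, 4]
  [-2, 33, -47, 0, -12] -> [2, -33, 47, 0, 12] -> [0, 12]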